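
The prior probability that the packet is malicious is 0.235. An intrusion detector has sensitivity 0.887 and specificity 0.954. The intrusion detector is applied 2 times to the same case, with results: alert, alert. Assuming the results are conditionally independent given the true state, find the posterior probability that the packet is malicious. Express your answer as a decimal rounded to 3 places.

Posterior P(H) ≈ 0.991

Let H be the event that the packet is malicious; start with P(H) = 0.235. P('alert'|H) = 0.887, P('alert'|¬H) = 0.046.
Update on result 1 ('alert'): P(H) ← 0.887·0.2350 / (0.887·0.2350 + 0.046·0.7650) = 0.20844/0.24363 = 0.8556.
Update on result 2 ('alert'): P(H) ← 0.887·0.8556 / (0.887·0.8556 + 0.046·0.1444) = 0.75888/0.76553 = 0.9913.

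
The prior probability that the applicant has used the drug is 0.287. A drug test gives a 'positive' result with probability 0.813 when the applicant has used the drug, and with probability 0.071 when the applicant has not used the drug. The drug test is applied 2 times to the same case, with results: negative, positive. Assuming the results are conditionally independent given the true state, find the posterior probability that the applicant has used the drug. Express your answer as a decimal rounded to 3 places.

With H the event that the applicant has used the drug, the joint likelihood of the observed sequence is P(data|H) = 0.187·0.813 = 0.15203 and P(data|¬H) = 0.929·0.071 = 0.065959.
Bayes: P(H|data) = 0.287·0.15203 / (0.287·0.15203 + 0.713·0.065959) = 0.043633/0.090662 = 0.4813.

Posterior P(H) ≈ 0.481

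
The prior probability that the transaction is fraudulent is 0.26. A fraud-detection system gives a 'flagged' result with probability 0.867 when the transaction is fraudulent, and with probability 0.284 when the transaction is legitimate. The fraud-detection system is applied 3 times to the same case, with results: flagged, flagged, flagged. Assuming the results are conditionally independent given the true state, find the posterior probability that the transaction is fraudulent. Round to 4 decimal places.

With H the event that the transaction is fraudulent, the joint likelihood of the observed sequence is P(data|H) = 0.867·0.867·0.867 = 0.65171 and P(data|¬H) = 0.284·0.284·0.284 = 0.022906.
Bayes: P(H|data) = 0.26·0.65171 / (0.26·0.65171 + 0.74·0.022906) = 0.16945/0.18640 = 0.9091.

Posterior P(H) ≈ 0.9091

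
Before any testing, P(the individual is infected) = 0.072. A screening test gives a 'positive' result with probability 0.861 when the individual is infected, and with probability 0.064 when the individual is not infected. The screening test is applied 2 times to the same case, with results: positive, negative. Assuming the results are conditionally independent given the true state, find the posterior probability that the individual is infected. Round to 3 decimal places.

Posterior P(H) ≈ 0.134

With H the event that the individual is infected, the joint likelihood of the observed sequence is P(data|H) = 0.861·0.139 = 0.11968 and P(data|¬H) = 0.064·0.936 = 0.059904.
Bayes: P(H|data) = 0.072·0.11968 / (0.072·0.11968 + 0.928·0.059904) = 0.0086169/0.064208 = 0.1342.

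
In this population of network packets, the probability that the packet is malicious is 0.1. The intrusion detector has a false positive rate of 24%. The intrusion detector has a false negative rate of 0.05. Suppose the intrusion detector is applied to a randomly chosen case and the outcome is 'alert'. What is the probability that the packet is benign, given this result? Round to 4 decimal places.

P(¬H | E) ≈ 0.6945

Write H for 'the packet is malicious'. Prior odds H:¬H = 0.1/0.9 = 0.11111. For the 'alert' outcome, the likelihood ratio is 0.95/0.24 = 3.9583.
Posterior odds = 0.11111 × 3.9583 = 0.43981, so P(H|E) = 0.43981/(1+0.43981) = 0.3055. Then P(¬H|E) = 1 − 0.3055 = 0.6945.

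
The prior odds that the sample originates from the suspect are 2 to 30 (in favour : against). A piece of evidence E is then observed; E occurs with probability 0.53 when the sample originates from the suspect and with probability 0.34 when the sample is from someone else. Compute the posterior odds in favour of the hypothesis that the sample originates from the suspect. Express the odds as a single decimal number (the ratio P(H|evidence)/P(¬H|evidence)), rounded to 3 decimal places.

Prior odds = 2/30 = 0.066667.
Likelihood ratio for E = 0.53/0.34 = 1.5588.
Posterior odds = prior odds × LR = 0.10392.

Posterior odds ≈ 0.104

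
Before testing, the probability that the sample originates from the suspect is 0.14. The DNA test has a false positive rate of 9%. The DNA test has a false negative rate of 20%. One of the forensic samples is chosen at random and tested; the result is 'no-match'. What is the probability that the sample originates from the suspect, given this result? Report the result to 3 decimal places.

P(H | E) ≈ 0.035

Let H be the event that the sample originates from the suspect. P(H) = 0.14, so P(¬H) = 0.86. With E the 'no-match' result, P(E|H) = 0.2 and P(E|¬H) = 0.91.
P(E) = 0.2·0.14 + 0.91·0.86 = 0.028000 + 0.78260 = 0.81060.
By Bayes' theorem, P(H|E) = 0.028000 / 0.81060 = 0.035.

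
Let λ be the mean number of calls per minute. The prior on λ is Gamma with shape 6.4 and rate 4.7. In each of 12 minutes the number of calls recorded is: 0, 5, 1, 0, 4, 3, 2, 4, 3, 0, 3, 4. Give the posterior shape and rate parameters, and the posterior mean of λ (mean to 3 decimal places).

Posterior: Gamma(shape=35.4, rate=16.7); mean ≈ 2.120

The Poisson likelihood adds the total count to the shape and the number of exposure periods to the rate. Here ∑xᵢ = 29 and n = 12, so shape 6.4→35.4 and rate 4.7→16.7.
Posterior mean = shape/rate = 35.4/16.7 = 2.120.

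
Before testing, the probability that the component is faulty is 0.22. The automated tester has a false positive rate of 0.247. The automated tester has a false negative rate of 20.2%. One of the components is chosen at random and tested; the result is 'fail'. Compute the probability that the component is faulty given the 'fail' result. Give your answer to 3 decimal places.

P(H | E) ≈ 0.477

Write H for 'the component is faulty'. Prior odds H:¬H = 0.22/0.78 = 0.28205. For the 'fail' outcome, the likelihood ratio is 0.798/0.247 = 3.2308.
Posterior odds = 0.28205 × 3.2308 = 0.91124, so P(H|E) = 0.91124/(1+0.91124) = 0.477.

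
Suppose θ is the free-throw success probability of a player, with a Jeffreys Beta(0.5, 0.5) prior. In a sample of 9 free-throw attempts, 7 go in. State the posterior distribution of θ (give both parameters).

The binomial likelihood is conjugate to the Beta prior: with 7 successes and 2 failures, the posterior is Beta(0.5+7, 0.5+2) = Beta(7.5, 2.5).

Posterior: Beta(7.5, 2.5)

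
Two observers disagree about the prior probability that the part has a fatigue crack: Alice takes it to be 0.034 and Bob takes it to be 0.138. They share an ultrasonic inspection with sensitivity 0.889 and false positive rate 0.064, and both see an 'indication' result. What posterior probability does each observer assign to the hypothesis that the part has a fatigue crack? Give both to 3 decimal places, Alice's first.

The likelihood ratio for an 'indication' result is 0.889/0.064 = 13.891.
Alice: prior odds 0.034/0.966 = 0.035197; posterior odds 0.48890; posterior probability 0.328.
Bob: prior odds 0.138/0.862 = 0.16009; posterior odds 2.2238; posterior probability 0.690.

Alice: 0.328; Bob: 0.690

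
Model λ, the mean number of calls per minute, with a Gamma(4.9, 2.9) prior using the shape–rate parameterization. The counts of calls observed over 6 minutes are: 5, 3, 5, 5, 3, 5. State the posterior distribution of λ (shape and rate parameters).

Total count ∑xᵢ = 26 over n = 6 minutes.
Gamma is conjugate to the Poisson likelihood: posterior is Gamma(shape = 4.9+26 = 30.9, rate = 2.9+6 = 8.9).

Posterior: Gamma(shape=30.9, rate=8.9)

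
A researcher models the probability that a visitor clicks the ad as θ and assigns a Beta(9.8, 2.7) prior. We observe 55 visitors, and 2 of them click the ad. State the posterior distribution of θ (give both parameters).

Posterior: Beta(11.8, 55.7)

The binomial likelihood is conjugate to the Beta prior: with 2 successes and 53 failures, the posterior is Beta(9.8+2, 2.7+53) = Beta(11.8, 55.7).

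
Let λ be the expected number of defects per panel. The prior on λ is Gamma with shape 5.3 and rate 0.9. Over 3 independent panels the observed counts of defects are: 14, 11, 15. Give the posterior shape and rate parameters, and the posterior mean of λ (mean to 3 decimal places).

Total count ∑xᵢ = 40 over n = 3 panels.
Gamma is conjugate to the Poisson likelihood: posterior is Gamma(shape = 5.3+40 = 45.3, rate = 0.9+3 = 3.9).
E[λ | data] = 45.3/3.9 = 11.615.

Posterior: Gamma(shape=45.3, rate=3.9); mean ≈ 11.615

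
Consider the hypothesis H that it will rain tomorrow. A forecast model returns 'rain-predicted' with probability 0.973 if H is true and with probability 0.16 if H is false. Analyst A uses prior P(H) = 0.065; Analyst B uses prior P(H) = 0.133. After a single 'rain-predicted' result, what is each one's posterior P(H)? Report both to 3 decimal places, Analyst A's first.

Analyst A: 0.297; Analyst B: 0.483

The likelihood ratio for a 'rain-predicted' result is 0.973/0.16 = 6.0812.
Analyst A: prior odds 0.065/0.935 = 0.069519; posterior odds 0.42276; posterior probability 0.297.
Analyst B: prior odds 0.133/0.867 = 0.15340; posterior odds 0.93288; posterior probability 0.483.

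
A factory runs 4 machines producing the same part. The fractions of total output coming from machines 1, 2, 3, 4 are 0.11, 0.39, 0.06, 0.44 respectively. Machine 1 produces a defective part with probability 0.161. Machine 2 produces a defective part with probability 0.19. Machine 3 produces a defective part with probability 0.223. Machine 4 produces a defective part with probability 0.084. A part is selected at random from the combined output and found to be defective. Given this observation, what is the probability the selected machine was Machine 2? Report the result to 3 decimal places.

P(defective|M1) = 0.161; P(defective|M2) = 0.19; P(defective|M3) = 0.223; P(defective|M4) = 0.084.
Prior × likelihood for each source: 0.11·0.161=0.01771, 0.39·0.19=0.07410, 0.06·0.223=0.01338, 0.44·0.084=0.03696. Summing gives P(defective) = 0.14215.
P(Machine 2 | defective) = 0.07410 / 0.14215 = 0.521.

Posterior probability ≈ 0.521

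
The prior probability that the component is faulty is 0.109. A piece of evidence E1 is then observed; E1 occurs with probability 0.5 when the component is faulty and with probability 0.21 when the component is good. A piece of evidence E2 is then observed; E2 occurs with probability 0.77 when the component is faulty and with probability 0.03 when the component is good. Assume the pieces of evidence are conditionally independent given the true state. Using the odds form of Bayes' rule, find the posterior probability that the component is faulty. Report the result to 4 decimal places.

Prior odds = 0.109/(1−0.109) = 0.12233. In log-odds, ln(0.12233) = -2.1010.
Add log likelihood ratios: ln(2.3810) + ln(25.667) = 4.1127.
Posterior log-odds = 2.0117, so posterior odds = exp(2.0117) = 7.4760. Converting, P(H|E) = 7.4760/8.4760 = 0.8820.

Posterior probability ≈ 0.8820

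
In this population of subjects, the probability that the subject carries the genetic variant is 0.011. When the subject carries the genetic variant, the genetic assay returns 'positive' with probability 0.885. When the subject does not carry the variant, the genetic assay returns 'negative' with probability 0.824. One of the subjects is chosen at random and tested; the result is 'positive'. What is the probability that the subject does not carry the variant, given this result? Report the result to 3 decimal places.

Write H for 'the subject carries the genetic variant'. Prior odds H:¬H = 0.011/0.989 = 0.011122. For the 'positive' outcome, the likelihood ratio is 0.885/0.176 = 5.0284.
Posterior odds = 0.011122 × 5.0284 = 0.055928, so P(H|E) = 0.055928/(1+0.055928) = 0.053. Then P(¬H|E) = 1 − 0.053 = 0.947.

P(¬H | E) ≈ 0.947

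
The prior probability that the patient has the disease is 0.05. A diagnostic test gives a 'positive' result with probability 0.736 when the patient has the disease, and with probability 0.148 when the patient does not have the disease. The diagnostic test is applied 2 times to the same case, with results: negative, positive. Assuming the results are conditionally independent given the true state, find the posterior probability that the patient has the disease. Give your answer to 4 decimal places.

With H the event that the patient has the disease, the joint likelihood of the observed sequence is P(data|H) = 0.264·0.736 = 0.19430 and P(data|¬H) = 0.852·0.148 = 0.12610.
Bayes: P(H|data) = 0.05·0.19430 / (0.05·0.19430 + 0.95·0.12610) = 0.0097152/0.12951 = 0.0750.

Posterior P(H) ≈ 0.0750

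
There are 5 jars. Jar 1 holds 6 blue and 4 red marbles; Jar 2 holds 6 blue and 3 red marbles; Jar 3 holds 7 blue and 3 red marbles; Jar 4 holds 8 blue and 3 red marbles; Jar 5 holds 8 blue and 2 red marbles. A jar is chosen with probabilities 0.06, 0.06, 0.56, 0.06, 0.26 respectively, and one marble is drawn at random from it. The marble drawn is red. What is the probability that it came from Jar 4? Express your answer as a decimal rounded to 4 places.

Posterior probability ≈ 0.0584

Tabulate prior·likelihood by source: [1] prior 0.06, lik 0.4, product 0.02400; [2] prior 0.06, lik 0.3333, product 0.02000; [3] prior 0.56, lik 0.3, product 0.1680; [4] prior 0.06, lik 0.2727, product 0.01636; [5] prior 0.26, lik 0.2, product 0.05200.
Normalizing constant = 0.28036; the posterior for Jar 4 is its product over the sum, 0.01636/0.28036 = 0.0584.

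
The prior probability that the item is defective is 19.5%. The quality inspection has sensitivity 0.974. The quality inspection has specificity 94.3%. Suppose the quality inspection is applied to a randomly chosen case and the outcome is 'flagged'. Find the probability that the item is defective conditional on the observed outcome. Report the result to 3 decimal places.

P(H | E) ≈ 0.805

Write H for 'the item is defective'. Prior odds H:¬H = 0.195/0.805 = 0.24224. For the 'flagged' outcome, the likelihood ratio is 0.974/0.057 = 17.088.
Posterior odds = 0.24224 × 17.088 = 4.1393, so P(H|E) = 4.1393/(1+4.1393) = 0.805.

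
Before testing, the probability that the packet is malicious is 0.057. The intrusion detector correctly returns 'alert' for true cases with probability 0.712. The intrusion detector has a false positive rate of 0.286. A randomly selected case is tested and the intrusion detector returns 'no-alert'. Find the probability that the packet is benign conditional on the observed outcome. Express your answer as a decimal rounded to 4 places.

Write H for 'the packet is malicious'. Prior odds H:¬H = 0.057/0.943 = 0.060445. For the 'no-alert' outcome, the likelihood ratio is 0.288/0.714 = 0.40336.
Posterior odds = 0.060445 × 0.40336 = 0.024381, so P(H|E) = 0.024381/(1+0.024381) = 0.0238. Then P(¬H|E) = 1 − 0.0238 = 0.9762.

P(¬H | E) ≈ 0.9762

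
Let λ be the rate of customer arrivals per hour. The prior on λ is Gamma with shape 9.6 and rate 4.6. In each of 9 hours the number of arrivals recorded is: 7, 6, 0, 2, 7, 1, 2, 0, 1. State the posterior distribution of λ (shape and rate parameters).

Posterior: Gamma(shape=35.6, rate=13.6)

The Poisson likelihood adds the total count to the shape and the number of exposure periods to the rate. Here ∑xᵢ = 26 and n = 9, so shape 9.6→35.6 and rate 4.6→13.6.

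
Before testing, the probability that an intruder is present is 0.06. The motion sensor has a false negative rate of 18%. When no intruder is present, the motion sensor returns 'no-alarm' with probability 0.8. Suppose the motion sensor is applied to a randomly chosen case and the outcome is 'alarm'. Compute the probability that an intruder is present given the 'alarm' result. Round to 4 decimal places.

P(H | E) ≈ 0.2074

Write H for 'an intruder is present'. Prior odds H:¬H = 0.06/0.94 = 0.063830. For the 'alarm' outcome, the likelihood ratio is 0.82/0.2 = 4.1000.
Posterior odds = 0.063830 × 4.1000 = 0.26170, so P(H|E) = 0.26170/(1+0.26170) = 0.2074.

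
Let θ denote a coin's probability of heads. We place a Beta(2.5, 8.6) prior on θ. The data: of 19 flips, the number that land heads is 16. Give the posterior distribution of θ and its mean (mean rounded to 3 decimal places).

Posterior: Beta(18.5, 11.6); mean ≈ 0.615

Observing 16 successes and 3 failures updates Beta(2.5, 8.6) by adding the success and failure counts to the two shape parameters: α = 2.5+16 = 18.5, β = 8.6+3 = 11.6.
E[θ | data] = 18.5/(18.5+11.6) = 0.615.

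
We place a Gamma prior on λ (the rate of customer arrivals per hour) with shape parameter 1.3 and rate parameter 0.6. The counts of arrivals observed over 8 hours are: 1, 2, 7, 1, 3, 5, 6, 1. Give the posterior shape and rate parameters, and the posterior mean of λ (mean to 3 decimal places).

Posterior: Gamma(shape=27.3, rate=8.6); mean ≈ 3.174

The Poisson likelihood adds the total count to the shape and the number of exposure periods to the rate. Here ∑xᵢ = 26 and n = 8, so shape 1.3→27.3 and rate 0.6→8.6.
E[λ | data] = 27.3/8.6 = 3.174.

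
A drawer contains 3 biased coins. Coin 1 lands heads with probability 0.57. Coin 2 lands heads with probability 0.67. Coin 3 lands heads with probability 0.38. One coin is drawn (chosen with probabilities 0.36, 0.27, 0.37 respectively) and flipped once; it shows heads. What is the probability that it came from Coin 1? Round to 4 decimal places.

Posterior probability ≈ 0.3896

P(heads|C1) = 0.57; P(heads|C2) = 0.67; P(heads|C3) = 0.38.
Prior × likelihood for each source: 0.36·0.57=0.2052, 0.27·0.67=0.1809, 0.37·0.38=0.1406. Summing gives P(heads) = 0.52670.
P(Coin 1 | heads) = 0.2052 / 0.52670 = 0.3896.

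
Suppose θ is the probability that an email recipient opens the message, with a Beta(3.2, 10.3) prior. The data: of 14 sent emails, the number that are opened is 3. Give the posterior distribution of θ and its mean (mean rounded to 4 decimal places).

Posterior: Beta(6.2, 21.3); mean ≈ 0.2255

Observing 3 successes and 11 failures updates Beta(3.2, 10.3) by adding the success and failure counts to the two shape parameters: α = 3.2+3 = 6.2, β = 10.3+11 = 21.3.
Posterior mean = α/(α+β) = 6.2/27.5 = 0.2255.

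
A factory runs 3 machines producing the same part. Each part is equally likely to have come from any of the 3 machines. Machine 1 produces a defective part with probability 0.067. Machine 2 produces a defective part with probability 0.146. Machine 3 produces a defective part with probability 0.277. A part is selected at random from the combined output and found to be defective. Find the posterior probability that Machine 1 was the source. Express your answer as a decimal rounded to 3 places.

Posterior probability ≈ 0.137

P(defective|M1) = 0.067; P(defective|M2) = 0.146; P(defective|M3) = 0.277.
Prior × likelihood for each source: 0.333333·0.067=0.02233, 0.333333·0.146=0.04867, 0.333333·0.277=0.09233. Summing gives P(defective) = 0.16333.
P(Machine 1 | defective) = 0.02233 / 0.16333 = 0.137.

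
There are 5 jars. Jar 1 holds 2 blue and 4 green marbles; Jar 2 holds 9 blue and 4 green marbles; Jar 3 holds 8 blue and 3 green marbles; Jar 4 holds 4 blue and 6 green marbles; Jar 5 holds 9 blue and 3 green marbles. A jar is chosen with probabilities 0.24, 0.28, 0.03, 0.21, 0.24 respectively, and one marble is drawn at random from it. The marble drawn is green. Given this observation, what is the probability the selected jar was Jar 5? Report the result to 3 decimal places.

Posterior probability ≈ 0.136

Tabulate prior·likelihood by source: [1] prior 0.24, lik 0.6667, product 0.1600; [2] prior 0.28, lik 0.3077, product 0.08615; [3] prior 0.03, lik 0.2727, product 0.008182; [4] prior 0.21, lik 0.6, product 0.1260; [5] prior 0.24, lik 0.25, product 0.06000.
Normalizing constant = 0.44034; the posterior for Jar 5 is its product over the sum, 0.06000/0.44034 = 0.136.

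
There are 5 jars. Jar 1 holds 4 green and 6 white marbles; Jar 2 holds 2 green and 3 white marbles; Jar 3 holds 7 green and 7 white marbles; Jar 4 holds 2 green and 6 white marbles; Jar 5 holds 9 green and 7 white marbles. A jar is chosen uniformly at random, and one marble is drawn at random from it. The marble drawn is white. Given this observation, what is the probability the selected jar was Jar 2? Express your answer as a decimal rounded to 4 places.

Tabulate prior·likelihood by source: [1] prior 0.2, lik 0.6, product 0.1200; [2] prior 0.2, lik 0.6, product 0.1200; [3] prior 0.2, lik 0.5, product 0.1000; [4] prior 0.2, lik 0.75, product 0.1500; [5] prior 0.2, lik 0.4375, product 0.08750.
Normalizing constant = 0.57750; the posterior for Jar 2 is its product over the sum, 0.1200/0.57750 = 0.2078.

Posterior probability ≈ 0.2078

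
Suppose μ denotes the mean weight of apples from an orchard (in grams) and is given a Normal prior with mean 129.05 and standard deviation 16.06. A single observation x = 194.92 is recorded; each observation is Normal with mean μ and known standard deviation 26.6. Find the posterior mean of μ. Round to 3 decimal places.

With known σ, the Normal prior is conjugate. Weight on the data is w = (n/σ²)/(n/σ² + 1/τ₀²) = 0.00141331/(0.00141331+0.00387712) = 0.26714.
Posterior mean = w·x̄ + (1−w)·μ₀ = 0.26714·194.92 + 0.73286·129.05 = 146.647.

Posterior mean ≈ 146.647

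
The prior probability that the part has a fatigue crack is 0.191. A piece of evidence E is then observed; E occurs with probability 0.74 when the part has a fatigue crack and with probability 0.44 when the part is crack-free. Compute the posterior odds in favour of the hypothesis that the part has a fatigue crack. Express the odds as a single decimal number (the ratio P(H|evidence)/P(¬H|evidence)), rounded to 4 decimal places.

Posterior odds ≈ 0.3971

Prior odds = 0.191/(1−0.191) = 0.23609.
Likelihood ratio for E = 0.74/0.44 = 1.6818.
Posterior odds = prior odds × LR = 0.39707.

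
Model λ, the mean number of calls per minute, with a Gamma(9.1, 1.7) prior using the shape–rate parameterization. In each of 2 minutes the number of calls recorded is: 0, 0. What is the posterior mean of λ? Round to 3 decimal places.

Posterior mean ≈ 2.459

Total count ∑xᵢ = 0 over n = 2 minutes.
Gamma is conjugate to the Poisson likelihood: posterior is Gamma(shape = 9.1+0 = 9.1, rate = 1.7+2 = 3.7).
Posterior mean = shape/rate = 9.1/3.7 = 2.459.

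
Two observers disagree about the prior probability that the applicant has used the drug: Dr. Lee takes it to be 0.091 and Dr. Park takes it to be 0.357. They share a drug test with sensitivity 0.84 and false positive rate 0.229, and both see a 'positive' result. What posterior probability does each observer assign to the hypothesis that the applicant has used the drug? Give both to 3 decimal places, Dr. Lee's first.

Dr. Lee: 0.269; Dr. Park: 0.671

P('+'|H) = 0.84, P('+'|¬H) = 0.229.
Dr. Lee: numerator 0.84·0.091 = 0.076440; evidence = 0.076440+0.229·0.909 = 0.28460; posterior = 0.269.
Dr. Park: numerator 0.84·0.357 = 0.29988; evidence = 0.29988+0.229·0.643 = 0.44713; posterior = 0.671.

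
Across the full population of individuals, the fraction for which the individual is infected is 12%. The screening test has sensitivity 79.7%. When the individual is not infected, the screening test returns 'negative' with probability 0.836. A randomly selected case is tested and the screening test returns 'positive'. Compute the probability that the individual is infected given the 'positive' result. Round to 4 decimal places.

P(H | E) ≈ 0.3986

Let H be the event that the individual is infected. P(H) = 0.12, so P(¬H) = 0.88. With E the 'positive' result, P(E|H) = 0.797 and P(E|¬H) = 0.164.
P(E) = 0.797·0.12 + 0.164·0.88 = 0.095640 + 0.14432 = 0.23996.
By Bayes' theorem, P(H|E) = 0.095640 / 0.23996 = 0.3986.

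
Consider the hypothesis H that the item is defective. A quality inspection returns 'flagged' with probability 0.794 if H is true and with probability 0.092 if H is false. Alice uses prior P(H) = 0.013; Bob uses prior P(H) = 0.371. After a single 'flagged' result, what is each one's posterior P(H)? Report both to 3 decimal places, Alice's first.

The likelihood ratio for a 'flagged' result is 0.794/0.092 = 8.6304.
Alice: prior odds 0.013/0.987 = 0.013171; posterior odds 0.11367; posterior probability 0.102.
Bob: prior odds 0.371/0.629 = 0.58983; posterior odds 5.0904; posterior probability 0.836.

Alice: 0.102; Bob: 0.836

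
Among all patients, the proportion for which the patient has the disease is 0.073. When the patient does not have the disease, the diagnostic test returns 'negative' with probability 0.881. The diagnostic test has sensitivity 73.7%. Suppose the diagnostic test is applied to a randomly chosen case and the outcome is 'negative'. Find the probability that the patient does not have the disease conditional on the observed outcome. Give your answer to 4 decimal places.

Write H for 'the patient has the disease'. Prior odds H:¬H = 0.073/0.927 = 0.078749. For the 'negative' outcome, the likelihood ratio is 0.263/0.881 = 0.29852.
Posterior odds = 0.078749 × 0.29852 = 0.023508, so P(H|E) = 0.023508/(1+0.023508) = 0.0230. Then P(¬H|E) = 1 − 0.0230 = 0.9770.

P(¬H | E) ≈ 0.9770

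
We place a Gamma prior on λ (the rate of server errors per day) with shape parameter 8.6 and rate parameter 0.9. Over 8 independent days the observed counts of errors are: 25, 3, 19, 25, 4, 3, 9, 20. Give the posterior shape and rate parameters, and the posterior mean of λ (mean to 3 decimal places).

Total count ∑xᵢ = 108 over n = 8 days.
Gamma is conjugate to the Poisson likelihood: posterior is Gamma(shape = 8.6+108 = 116.6, rate = 0.9+8 = 8.9).
E[λ | data] = 116.6/8.9 = 13.101.

Posterior: Gamma(shape=116.6, rate=8.9); mean ≈ 13.101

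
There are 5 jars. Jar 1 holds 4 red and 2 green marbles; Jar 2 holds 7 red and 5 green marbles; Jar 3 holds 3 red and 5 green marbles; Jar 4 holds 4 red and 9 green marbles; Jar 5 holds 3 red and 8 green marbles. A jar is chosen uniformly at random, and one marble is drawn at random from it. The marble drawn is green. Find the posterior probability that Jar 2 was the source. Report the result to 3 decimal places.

Posterior probability ≈ 0.149

Tabulate prior·likelihood by source: [1] prior 0.2, lik 0.3333, product 0.06667; [2] prior 0.2, lik 0.4167, product 0.08333; [3] prior 0.2, lik 0.625, product 0.1250; [4] prior 0.2, lik 0.6923, product 0.1385; [5] prior 0.2, lik 0.7273, product 0.1455.
Normalizing constant = 0.55892; the posterior for Jar 2 is its product over the sum, 0.08333/0.55892 = 0.149.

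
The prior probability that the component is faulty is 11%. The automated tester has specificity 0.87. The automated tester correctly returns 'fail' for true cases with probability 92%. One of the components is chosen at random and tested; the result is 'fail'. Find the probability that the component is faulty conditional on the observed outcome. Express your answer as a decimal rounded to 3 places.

P(H | E) ≈ 0.467

Let H be the event that the component is faulty. P(H) = 0.11, so P(¬H) = 0.89. With E the 'fail' result, P(E|H) = 0.92 and P(E|¬H) = 0.13.
P(E) = 0.92·0.11 + 0.13·0.89 = 0.10120 + 0.11570 = 0.21690.
By Bayes' theorem, P(H|E) = 0.10120 / 0.21690 = 0.467.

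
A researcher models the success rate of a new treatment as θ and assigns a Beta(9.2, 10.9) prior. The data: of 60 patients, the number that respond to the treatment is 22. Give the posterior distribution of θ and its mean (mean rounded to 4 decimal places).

Posterior: Beta(31.2, 48.9); mean ≈ 0.3895

The binomial likelihood is conjugate to the Beta prior: with 22 successes and 38 failures, the posterior is Beta(9.2+22, 10.9+38) = Beta(31.2, 48.9).
Posterior mean = α/(α+β) = 31.2/80.1 = 0.3895.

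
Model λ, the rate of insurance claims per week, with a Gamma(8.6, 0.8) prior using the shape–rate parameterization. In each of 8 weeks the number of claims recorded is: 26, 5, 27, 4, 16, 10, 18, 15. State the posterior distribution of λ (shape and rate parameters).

The Poisson likelihood adds the total count to the shape and the number of exposure periods to the rate. Here ∑xᵢ = 121 and n = 8, so shape 8.6→129.6 and rate 0.8→8.8.

Posterior: Gamma(shape=129.6, rate=8.8)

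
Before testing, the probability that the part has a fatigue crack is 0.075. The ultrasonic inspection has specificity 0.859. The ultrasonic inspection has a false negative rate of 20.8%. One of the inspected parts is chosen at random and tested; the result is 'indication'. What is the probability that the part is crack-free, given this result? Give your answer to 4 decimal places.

P(¬H | E) ≈ 0.6871

Let H be the event that the part has a fatigue crack. P(H) = 0.075, so P(¬H) = 0.925. With E the 'indication' result, P(E|H) = 0.792 and P(E|¬H) = 0.141.
P(E) = 0.792·0.075 + 0.141·0.925 = 0.059400 + 0.13042 = 0.18982.
By Bayes' theorem, P(H|E) = 0.059400 / 0.18982 = 0.3129. Hence P(¬H|E) = 1 − 0.3129 = 0.6871.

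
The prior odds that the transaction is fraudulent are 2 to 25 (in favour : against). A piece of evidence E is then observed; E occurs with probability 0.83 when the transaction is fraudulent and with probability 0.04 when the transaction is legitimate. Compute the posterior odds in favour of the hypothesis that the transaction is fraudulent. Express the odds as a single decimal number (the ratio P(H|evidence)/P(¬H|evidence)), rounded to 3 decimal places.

Posterior odds ≈ 1.660

Prior odds = 2/25 = 0.080000. In log-odds, ln(0.080000) = -2.5257.
Add log likelihood ratio: ln(20.750) = 3.0325.
Posterior log-odds = 0.50682, so posterior odds = exp(0.50682) = 1.6600.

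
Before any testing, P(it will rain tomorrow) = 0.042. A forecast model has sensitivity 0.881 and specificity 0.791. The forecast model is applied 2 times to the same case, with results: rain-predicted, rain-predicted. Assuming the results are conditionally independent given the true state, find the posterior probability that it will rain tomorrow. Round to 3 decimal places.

With H the event that it will rain tomorrow, the joint likelihood of the observed sequence is P(data|H) = 0.881·0.881 = 0.77616 and P(data|¬H) = 0.209·0.209 = 0.043681.
Bayes: P(H|data) = 0.042·0.77616 / (0.042·0.77616 + 0.958·0.043681) = 0.032599/0.074445 = 0.4379.

Posterior P(H) ≈ 0.438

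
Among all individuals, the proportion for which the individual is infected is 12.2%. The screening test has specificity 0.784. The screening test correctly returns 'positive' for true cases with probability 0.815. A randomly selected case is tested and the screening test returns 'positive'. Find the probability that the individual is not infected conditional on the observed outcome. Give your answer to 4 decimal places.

P(¬H | E) ≈ 0.6560

Let H be the event that the individual is infected. P(H) = 0.122, so P(¬H) = 0.878. With E the 'positive' result, P(E|H) = 0.815 and P(E|¬H) = 0.216.
P(E) = 0.815·0.122 + 0.216·0.878 = 0.099430 + 0.18965 = 0.28908.
By Bayes' theorem, P(H|E) = 0.099430 / 0.28908 = 0.3440. Hence P(¬H|E) = 1 − 0.3440 = 0.6560.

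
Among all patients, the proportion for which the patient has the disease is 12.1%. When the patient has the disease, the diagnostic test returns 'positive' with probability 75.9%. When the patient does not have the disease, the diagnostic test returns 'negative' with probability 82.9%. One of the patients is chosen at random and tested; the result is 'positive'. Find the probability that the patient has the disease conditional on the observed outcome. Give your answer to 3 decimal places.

Write H for 'the patient has the disease'. Prior odds H:¬H = 0.121/0.879 = 0.13766. For the 'positive' outcome, the likelihood ratio is 0.759/0.171 = 4.4386.
Posterior odds = 0.13766 × 4.4386 = 0.61100, so P(H|E) = 0.61100/(1+0.61100) = 0.379.

P(H | E) ≈ 0.379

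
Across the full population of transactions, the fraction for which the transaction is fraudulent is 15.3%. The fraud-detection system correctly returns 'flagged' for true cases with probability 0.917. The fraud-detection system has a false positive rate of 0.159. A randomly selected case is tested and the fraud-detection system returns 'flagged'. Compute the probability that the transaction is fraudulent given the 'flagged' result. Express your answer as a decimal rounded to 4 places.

P(H | E) ≈ 0.5102

Let H be the event that the transaction is fraudulent. P(H) = 0.153, so P(¬H) = 0.847. With E the 'flagged' result, P(E|H) = 0.917 and P(E|¬H) = 0.159.
P(E) = 0.917·0.153 + 0.159·0.847 = 0.14030 + 0.13467 = 0.27497.
By Bayes' theorem, P(H|E) = 0.14030 / 0.27497 = 0.5102.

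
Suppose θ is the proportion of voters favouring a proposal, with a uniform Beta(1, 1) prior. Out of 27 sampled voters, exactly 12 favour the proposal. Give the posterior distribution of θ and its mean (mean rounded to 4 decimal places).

Posterior: Beta(13, 16); mean ≈ 0.4483

The binomial likelihood is conjugate to the Beta prior: with 12 successes and 15 failures, the posterior is Beta(1+12, 1+15) = Beta(13, 16).
Posterior mean = α/(α+β) = 13/29 = 0.4483.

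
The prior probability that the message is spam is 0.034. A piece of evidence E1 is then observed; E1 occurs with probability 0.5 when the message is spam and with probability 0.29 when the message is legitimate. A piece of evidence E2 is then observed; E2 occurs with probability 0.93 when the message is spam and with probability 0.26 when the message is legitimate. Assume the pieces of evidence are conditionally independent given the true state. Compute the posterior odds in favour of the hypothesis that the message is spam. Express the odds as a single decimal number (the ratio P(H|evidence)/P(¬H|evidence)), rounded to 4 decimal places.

Prior odds = 0.034/(1−0.034) = 0.035197. In log-odds, ln(0.035197) = -3.3468.
Add log likelihood ratios: ln(1.7241) + ln(3.5769) = 1.8192.
Posterior log-odds = -1.5276, so posterior odds = exp(-1.5276) = 0.21706.

Posterior odds ≈ 0.2171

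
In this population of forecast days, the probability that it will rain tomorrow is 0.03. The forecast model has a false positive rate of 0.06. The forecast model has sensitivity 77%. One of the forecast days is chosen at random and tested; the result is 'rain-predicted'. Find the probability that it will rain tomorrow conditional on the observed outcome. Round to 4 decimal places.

Write H for 'it will rain tomorrow'. Prior odds H:¬H = 0.03/0.97 = 0.030928. For the 'rain-predicted' outcome, the likelihood ratio is 0.77/0.06 = 12.833.
Posterior odds = 0.030928 × 12.833 = 0.39691, so P(H|E) = 0.39691/(1+0.39691) = 0.2841.

P(H | E) ≈ 0.2841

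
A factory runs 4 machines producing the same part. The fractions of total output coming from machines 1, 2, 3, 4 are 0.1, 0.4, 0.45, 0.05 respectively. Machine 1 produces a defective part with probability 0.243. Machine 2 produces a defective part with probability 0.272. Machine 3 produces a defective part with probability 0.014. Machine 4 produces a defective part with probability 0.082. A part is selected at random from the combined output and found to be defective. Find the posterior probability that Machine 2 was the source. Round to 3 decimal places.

Tabulate prior·likelihood by source: [1] prior 0.1, lik 0.243, product 0.02430; [2] prior 0.4, lik 0.272, product 0.1088; [3] prior 0.45, lik 0.014, product 0.006300; [4] prior 0.05, lik 0.082, product 0.004100.
Normalizing constant = 0.14350; the posterior for Machine 2 is its product over the sum, 0.1088/0.14350 = 0.758.

Posterior probability ≈ 0.758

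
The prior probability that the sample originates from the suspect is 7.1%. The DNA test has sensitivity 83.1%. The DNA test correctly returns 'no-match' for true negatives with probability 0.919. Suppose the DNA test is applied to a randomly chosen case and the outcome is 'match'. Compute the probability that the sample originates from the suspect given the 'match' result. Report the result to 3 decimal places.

Let H be the event that the sample originates from the suspect. P(H) = 0.071, so P(¬H) = 0.929. With E the 'match' result, P(E|H) = 0.831 and P(E|¬H) = 0.081.
P(E) = 0.831·0.071 + 0.081·0.929 = 0.059001 + 0.075249 = 0.13425.
By Bayes' theorem, P(H|E) = 0.059001 / 0.13425 = 0.439.

P(H | E) ≈ 0.439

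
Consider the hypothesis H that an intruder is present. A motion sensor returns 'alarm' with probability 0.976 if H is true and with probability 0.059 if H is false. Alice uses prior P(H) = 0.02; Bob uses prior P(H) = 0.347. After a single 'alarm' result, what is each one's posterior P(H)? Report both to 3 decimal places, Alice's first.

P('+'|H) = 0.976, P('+'|¬H) = 0.059.
Alice: numerator 0.976·0.02 = 0.019520; evidence = 0.019520+0.059·0.98 = 0.077340; posterior = 0.252.
Bob: numerator 0.976·0.347 = 0.33867; evidence = 0.33867+0.059·0.653 = 0.37720; posterior = 0.898.

Alice: 0.252; Bob: 0.898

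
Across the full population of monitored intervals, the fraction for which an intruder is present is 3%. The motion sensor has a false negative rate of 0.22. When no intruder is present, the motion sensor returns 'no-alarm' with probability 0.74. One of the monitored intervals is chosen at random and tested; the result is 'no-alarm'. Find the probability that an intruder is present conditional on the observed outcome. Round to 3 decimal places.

P(H | E) ≈ 0.009

Write H for 'an intruder is present'. Prior odds H:¬H = 0.03/0.97 = 0.030928. For the 'no-alarm' outcome, the likelihood ratio is 0.22/0.74 = 0.29730.
Posterior odds = 0.030928 × 0.29730 = 0.0091948, so P(H|E) = 0.0091948/(1+0.0091948) = 0.009.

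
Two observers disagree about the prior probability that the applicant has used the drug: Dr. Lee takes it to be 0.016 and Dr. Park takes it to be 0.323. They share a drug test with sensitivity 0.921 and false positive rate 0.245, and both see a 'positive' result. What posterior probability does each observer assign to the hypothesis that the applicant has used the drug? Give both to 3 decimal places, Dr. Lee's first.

Dr. Lee: 0.058; Dr. Park: 0.642

P('+'|H) = 0.921, P('+'|¬H) = 0.245.
Dr. Lee: numerator 0.921·0.016 = 0.014736; evidence = 0.014736+0.245·0.984 = 0.25582; posterior = 0.058.
Dr. Park: numerator 0.921·0.323 = 0.29748; evidence = 0.29748+0.245·0.677 = 0.46335; posterior = 0.642.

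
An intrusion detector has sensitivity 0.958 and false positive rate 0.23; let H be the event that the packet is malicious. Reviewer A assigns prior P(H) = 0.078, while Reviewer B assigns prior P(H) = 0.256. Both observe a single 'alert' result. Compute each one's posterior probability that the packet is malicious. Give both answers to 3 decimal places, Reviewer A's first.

Reviewer A: 0.261; Reviewer B: 0.589

The likelihood ratio for an 'alert' result is 0.958/0.23 = 4.1652.
Reviewer A: prior odds 0.078/0.922 = 0.084599; posterior odds 0.35237; posterior probability 0.261.
Reviewer B: prior odds 0.256/0.744 = 0.34409; posterior odds 1.4332; posterior probability 0.589.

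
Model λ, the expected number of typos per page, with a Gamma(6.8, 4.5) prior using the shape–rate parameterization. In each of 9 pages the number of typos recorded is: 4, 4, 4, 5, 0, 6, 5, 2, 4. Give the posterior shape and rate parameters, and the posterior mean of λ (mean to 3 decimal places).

Posterior: Gamma(shape=40.8, rate=13.5); mean ≈ 3.022

Total count ∑xᵢ = 34 over n = 9 pages.
Gamma is conjugate to the Poisson likelihood: posterior is Gamma(shape = 6.8+34 = 40.8, rate = 4.5+9 = 13.5).
Posterior mean = shape/rate = 40.8/13.5 = 3.022.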